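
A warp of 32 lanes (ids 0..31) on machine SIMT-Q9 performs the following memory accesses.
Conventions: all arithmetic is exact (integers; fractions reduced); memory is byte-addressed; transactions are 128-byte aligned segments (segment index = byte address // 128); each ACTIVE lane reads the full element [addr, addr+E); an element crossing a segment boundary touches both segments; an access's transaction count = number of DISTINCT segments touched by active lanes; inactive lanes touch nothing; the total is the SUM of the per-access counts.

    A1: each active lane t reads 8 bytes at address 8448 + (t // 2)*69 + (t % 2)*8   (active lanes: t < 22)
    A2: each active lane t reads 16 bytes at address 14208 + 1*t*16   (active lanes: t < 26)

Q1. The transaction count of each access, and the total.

A1: 6 transactions
A2: 4 transactions

Answer: 6,4; total 10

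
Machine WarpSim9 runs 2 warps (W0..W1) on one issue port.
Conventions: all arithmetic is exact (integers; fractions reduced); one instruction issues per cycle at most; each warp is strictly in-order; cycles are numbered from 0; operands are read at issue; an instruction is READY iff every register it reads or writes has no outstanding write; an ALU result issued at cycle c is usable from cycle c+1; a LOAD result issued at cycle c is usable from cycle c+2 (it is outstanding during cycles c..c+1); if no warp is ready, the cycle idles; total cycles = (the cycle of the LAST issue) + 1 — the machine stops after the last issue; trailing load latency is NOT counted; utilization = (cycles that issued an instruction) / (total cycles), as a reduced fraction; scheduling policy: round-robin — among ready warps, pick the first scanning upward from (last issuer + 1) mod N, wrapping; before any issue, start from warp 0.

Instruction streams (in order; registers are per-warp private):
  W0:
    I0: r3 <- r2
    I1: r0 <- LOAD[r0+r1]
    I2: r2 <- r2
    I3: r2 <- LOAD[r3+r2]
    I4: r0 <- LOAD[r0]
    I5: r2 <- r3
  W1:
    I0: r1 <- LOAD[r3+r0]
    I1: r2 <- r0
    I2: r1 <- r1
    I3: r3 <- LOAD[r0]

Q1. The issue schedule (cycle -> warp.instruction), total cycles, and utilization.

cycle 0: W0.I0
cycle 1: W1.I0
cycle 2: W0.I1
cycle 3: W1.I1
cycle 4: W0.I2
cycle 5: W1.I2
cycle 6: W0.I3
cycle 7: W1.I3
cycle 8: W0.I4
cycle 9: W0.I5

Answer: 10 cycles, utilization 1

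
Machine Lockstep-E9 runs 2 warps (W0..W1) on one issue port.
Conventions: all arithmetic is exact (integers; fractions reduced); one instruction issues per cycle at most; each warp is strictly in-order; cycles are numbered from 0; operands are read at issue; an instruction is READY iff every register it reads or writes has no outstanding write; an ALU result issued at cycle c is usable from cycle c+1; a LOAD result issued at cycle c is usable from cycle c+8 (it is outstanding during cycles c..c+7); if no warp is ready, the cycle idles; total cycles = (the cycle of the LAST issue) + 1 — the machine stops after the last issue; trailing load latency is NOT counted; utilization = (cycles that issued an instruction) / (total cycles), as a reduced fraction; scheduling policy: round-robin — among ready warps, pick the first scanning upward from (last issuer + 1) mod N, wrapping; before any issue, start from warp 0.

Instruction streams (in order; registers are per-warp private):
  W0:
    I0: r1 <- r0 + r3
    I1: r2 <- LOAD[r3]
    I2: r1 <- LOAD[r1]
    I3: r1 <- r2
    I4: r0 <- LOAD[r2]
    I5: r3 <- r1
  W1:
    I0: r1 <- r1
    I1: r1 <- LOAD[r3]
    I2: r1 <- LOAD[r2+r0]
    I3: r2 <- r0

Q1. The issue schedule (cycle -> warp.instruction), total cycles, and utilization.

cycle 0: W0.I0
cycle 1: W1.I0
cycle 2: W0.I1
cycle 3: W1.I1
cycle 4: W0.I2
cycle 5: idle
cycle 6: idle
cycle 7: idle
cycle 8: idle
cycle 9: idle
cycle 10: idle
cycle 11: W1.I2
cycle 12: W0.I3
cycle 13: W1.I3
cycle 14: W0.I4
cycle 15: W0.I5

Answer: 16 cycles, utilization 5/8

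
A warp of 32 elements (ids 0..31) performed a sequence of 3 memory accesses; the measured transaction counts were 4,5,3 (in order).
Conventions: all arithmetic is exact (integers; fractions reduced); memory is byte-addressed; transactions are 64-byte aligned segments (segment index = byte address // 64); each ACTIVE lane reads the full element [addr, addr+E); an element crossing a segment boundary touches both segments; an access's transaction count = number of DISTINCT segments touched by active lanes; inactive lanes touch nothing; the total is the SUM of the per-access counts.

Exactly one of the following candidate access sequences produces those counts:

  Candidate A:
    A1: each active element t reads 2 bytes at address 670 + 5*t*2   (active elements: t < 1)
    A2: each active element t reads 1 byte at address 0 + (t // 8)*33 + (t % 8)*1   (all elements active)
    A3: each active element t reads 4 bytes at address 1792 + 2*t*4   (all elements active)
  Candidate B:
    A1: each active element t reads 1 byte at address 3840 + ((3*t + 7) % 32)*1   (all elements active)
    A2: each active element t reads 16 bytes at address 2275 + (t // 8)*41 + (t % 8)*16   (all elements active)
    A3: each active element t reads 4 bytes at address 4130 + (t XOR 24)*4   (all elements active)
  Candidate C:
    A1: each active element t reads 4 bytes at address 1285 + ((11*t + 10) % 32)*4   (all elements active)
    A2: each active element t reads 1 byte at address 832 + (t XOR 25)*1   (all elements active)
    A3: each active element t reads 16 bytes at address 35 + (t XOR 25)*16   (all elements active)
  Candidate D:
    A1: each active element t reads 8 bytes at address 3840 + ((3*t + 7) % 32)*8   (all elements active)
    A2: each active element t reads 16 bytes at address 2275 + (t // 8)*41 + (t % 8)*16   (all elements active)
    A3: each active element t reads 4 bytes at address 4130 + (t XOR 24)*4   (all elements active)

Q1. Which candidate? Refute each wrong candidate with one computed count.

A: A1 gives 1 transaction, not 4
B: A1 gives 1 transaction, not 4
C: A1 gives 3 transactions, not 4
D: all counts match (4,5,3)

Answer: D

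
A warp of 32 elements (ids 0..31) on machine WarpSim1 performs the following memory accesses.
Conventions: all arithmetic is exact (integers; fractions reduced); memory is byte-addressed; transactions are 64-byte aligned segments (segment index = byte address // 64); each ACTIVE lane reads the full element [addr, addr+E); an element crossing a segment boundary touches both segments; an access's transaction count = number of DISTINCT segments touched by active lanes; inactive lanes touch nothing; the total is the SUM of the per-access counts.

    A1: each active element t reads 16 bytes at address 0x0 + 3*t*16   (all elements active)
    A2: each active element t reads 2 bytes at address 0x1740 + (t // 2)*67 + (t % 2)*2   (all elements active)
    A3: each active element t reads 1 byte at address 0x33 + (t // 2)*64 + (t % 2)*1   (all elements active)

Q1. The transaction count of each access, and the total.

A1: 24 transactions
A2: 16 transactions
A3: 16 transactions

Answer: 24,16,16; total 56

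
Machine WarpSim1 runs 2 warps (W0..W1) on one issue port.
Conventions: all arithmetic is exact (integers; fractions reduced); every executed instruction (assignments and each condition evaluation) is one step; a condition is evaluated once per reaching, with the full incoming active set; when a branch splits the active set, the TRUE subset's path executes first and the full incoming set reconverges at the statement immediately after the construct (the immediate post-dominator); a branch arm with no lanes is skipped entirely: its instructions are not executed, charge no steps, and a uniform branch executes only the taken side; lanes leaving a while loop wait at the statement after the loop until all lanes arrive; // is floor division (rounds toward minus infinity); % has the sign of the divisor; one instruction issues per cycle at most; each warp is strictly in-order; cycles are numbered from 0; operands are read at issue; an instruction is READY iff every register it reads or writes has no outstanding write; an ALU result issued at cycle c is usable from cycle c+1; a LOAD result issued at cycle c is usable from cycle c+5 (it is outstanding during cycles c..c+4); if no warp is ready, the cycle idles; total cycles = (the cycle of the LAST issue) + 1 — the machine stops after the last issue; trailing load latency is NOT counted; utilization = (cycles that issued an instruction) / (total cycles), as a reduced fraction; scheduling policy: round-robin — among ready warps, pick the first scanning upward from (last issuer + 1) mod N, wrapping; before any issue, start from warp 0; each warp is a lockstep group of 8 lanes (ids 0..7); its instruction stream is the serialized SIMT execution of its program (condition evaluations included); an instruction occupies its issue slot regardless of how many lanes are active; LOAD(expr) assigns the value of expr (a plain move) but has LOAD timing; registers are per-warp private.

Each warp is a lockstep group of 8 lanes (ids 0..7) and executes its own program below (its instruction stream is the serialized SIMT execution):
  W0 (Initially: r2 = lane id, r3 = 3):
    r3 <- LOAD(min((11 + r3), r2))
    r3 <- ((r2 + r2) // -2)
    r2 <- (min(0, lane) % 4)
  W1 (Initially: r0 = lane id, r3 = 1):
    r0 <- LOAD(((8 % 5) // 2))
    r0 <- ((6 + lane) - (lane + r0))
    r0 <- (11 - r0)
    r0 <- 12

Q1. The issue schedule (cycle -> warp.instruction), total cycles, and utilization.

cycle 0: W0.I0
cycle 1: W1.I0
cycle 2: idle
cycle 3: idle
cycle 4: idle
cycle 5: W0.I1
cycle 6: W1.I1
cycle 7: W0.I2
cycle 8: W1.I2
cycle 9: W1.I3

Answer: 10 cycles, utilization 7/10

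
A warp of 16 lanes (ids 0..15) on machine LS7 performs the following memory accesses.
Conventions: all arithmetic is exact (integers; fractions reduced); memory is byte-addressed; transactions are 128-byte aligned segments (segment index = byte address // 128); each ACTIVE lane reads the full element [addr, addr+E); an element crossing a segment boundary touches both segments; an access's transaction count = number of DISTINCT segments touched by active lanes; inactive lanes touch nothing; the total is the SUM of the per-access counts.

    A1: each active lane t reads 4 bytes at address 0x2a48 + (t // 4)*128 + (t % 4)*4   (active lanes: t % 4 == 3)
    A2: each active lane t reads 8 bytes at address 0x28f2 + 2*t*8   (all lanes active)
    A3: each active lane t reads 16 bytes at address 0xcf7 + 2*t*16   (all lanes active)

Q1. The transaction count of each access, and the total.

A1: 4 transactions
A2: 3 transactions
A3: 5 transactions

Answer: 4,3,5; total 12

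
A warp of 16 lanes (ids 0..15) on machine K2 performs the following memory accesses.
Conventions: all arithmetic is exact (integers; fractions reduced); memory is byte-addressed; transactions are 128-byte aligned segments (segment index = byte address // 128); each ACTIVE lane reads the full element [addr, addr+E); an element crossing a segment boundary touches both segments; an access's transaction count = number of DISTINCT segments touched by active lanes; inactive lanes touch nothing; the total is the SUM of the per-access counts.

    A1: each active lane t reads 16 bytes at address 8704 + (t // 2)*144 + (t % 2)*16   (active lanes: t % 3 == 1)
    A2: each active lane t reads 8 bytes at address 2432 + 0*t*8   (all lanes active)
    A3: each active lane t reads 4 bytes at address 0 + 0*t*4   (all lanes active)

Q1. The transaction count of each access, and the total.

A1: 5 transactions
A2: 1 transaction
A3: 1 transaction

Answer: 5,1,1; total 7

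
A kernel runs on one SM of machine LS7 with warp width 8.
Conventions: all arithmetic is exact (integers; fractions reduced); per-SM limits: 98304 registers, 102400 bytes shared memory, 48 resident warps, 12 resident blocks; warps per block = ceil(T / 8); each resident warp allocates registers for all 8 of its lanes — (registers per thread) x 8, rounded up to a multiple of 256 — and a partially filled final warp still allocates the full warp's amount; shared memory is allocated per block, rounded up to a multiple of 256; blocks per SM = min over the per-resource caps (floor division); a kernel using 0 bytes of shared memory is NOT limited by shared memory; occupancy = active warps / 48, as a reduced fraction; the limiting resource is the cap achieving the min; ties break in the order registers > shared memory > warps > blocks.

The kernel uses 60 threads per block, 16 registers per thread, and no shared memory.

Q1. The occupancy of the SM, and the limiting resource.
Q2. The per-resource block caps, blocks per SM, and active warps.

Answer: occupancy 1, limited by warps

registers: 48 blocks
shared memory: no limit (kernel uses none)
warps: 6 blocks
blocks: 12 blocks

Answer: 6 blocks, 48 active warps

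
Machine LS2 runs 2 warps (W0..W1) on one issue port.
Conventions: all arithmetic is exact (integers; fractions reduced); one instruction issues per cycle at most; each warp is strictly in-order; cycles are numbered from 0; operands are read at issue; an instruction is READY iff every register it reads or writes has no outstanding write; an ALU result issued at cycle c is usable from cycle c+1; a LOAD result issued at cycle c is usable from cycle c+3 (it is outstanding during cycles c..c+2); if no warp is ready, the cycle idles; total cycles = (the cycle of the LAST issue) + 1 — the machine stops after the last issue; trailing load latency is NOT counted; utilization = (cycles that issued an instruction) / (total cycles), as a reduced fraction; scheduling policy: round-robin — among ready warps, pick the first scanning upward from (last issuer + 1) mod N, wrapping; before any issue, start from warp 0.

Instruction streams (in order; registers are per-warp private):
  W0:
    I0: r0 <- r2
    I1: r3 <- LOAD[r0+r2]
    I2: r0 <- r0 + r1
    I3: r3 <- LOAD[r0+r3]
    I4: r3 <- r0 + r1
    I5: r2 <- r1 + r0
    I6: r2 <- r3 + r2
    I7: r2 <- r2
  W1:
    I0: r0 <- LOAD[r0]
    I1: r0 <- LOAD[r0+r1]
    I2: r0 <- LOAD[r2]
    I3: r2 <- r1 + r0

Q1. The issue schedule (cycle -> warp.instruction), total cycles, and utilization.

cycle 0: W0.I0
cycle 1: W1.I0
cycle 2: W0.I1
cycle 3: W0.I2
cycle 4: W1.I1
cycle 5: W0.I3
cycle 6: idle
cycle 7: W1.I2
cycle 8: W0.I4
cycle 9: W0.I5
cycle 10: W1.I3
cycle 11: W0.I6
cycle 12: W0.I7

Answer: 13 cycles, utilization 12/13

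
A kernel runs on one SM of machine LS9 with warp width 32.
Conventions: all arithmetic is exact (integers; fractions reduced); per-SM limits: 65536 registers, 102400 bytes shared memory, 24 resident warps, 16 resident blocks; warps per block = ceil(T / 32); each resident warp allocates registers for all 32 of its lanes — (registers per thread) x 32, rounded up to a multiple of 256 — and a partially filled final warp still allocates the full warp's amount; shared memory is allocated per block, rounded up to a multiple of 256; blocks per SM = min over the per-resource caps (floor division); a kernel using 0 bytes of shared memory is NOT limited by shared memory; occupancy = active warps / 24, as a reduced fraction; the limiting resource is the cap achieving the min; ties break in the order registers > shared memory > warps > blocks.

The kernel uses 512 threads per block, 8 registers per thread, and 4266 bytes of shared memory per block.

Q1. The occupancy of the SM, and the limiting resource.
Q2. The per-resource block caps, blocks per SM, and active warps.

Answer: occupancy 2/3, limited by warps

registers: 16 blocks
shared memory: 23 blocks
warps: 1 block
blocks: 16 blocks

Answer: 1 block, 16 active warps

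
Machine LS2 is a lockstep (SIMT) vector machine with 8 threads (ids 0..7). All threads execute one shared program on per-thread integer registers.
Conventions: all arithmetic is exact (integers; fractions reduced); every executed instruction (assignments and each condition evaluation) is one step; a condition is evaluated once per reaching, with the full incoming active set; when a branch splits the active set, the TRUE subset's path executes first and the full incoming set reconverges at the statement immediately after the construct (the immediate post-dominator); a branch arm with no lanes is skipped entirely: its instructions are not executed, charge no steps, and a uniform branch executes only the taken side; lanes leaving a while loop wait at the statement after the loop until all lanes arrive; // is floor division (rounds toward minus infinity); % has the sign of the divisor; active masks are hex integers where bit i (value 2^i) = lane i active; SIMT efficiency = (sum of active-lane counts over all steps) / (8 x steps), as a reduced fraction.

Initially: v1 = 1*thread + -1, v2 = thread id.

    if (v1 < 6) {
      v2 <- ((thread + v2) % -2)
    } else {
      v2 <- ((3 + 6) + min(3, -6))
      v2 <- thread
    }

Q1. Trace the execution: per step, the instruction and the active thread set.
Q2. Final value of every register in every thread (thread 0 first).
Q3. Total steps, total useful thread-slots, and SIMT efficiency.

step 0: eval (v1 < 6)                0xff
step 1: v2 <- ((thread + v2) % -2)   0x7f
step 2: v2 <- ((3 + 6) + min(3, -6)) 0x80
step 3: v2 <- thread                 0x80

Answer: 4 steps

v1: -1,0,1,2,3,4,5,6
v2: 0,0,0,0,0,0,0,7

steps = 4; useful = 17; efficiency = 17/32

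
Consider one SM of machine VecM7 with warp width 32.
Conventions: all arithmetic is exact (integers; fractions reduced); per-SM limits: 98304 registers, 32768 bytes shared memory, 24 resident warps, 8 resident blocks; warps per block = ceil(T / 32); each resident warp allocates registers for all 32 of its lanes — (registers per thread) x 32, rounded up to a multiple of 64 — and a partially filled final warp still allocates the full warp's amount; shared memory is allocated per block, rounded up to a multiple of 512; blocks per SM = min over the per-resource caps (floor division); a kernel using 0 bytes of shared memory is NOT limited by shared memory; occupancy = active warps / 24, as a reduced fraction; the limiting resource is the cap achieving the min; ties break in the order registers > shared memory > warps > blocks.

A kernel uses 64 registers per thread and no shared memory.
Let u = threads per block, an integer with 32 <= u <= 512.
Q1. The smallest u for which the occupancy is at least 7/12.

Answer: u = 33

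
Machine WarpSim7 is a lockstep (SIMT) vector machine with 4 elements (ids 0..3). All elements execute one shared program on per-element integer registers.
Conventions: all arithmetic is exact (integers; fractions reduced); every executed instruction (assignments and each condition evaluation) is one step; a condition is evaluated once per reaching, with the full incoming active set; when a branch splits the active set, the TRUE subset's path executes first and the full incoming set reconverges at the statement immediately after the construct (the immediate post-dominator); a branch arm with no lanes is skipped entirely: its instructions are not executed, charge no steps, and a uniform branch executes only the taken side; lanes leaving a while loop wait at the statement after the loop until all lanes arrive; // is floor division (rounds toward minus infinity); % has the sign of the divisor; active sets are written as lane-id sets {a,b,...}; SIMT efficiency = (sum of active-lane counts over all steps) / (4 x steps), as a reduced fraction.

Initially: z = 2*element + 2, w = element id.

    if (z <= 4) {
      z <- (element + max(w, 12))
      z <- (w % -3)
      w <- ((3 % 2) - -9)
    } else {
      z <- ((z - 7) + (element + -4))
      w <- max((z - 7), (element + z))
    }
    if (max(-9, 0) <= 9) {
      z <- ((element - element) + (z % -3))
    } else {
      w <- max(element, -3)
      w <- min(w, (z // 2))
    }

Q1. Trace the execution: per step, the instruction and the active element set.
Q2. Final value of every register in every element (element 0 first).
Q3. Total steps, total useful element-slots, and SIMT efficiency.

step 0: eval (z <= 4)                {0,1,2,3}
step 1: z <- (element + max(w, 12))  {0,1}
step 2: z <- (w % -3)                {0,1}
step 3: w <- ((3 % 2) - -9)          {0,1}
step 4: z <- ((z - 7) + (element + -4)) {2,3}
step 5: w <- max((z - 7), (element + z)) {2,3}
step 6: eval (max(-9, 0) <= 9)       {0,1,2,3}
step 7: z <- ((element - element) + (z % -3)) {0,1,2,3}

Answer: 8 steps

z: 0,-2,0,0
w: 10,10,-1,3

steps = 8; useful = 22; efficiency = 22/32 = 11/16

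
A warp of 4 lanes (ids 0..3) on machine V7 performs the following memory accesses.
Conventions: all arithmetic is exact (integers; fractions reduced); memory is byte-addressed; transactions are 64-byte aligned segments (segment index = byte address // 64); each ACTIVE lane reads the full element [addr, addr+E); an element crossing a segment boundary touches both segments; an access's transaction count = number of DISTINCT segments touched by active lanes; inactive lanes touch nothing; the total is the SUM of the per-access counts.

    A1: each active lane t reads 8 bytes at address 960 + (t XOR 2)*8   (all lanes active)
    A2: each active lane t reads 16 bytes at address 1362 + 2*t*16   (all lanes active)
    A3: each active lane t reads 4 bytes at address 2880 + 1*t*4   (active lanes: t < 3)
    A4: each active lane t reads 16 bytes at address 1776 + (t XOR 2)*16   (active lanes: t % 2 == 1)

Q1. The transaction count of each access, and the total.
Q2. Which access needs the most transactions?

A1: 1 transaction
A2: 3 transactions
A3: 1 transaction
A4: 1 transaction

Answer: 1,3,1,1; total 6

Answer: A2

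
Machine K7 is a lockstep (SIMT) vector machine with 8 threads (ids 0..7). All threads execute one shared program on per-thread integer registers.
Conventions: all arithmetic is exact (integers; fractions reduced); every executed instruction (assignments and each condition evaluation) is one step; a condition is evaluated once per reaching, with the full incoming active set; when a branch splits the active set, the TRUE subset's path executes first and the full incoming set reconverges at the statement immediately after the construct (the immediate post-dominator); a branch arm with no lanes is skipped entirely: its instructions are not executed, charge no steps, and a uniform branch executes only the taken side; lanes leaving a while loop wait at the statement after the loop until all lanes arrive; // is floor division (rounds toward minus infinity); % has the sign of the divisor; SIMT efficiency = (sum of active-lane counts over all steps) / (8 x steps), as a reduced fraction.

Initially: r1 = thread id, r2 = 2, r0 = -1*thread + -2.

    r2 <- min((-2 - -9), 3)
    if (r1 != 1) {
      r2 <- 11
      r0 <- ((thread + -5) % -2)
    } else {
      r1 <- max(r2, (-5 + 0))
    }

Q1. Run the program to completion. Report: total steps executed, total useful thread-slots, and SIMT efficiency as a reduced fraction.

Answer: 5 steps, 31 useful, 31/40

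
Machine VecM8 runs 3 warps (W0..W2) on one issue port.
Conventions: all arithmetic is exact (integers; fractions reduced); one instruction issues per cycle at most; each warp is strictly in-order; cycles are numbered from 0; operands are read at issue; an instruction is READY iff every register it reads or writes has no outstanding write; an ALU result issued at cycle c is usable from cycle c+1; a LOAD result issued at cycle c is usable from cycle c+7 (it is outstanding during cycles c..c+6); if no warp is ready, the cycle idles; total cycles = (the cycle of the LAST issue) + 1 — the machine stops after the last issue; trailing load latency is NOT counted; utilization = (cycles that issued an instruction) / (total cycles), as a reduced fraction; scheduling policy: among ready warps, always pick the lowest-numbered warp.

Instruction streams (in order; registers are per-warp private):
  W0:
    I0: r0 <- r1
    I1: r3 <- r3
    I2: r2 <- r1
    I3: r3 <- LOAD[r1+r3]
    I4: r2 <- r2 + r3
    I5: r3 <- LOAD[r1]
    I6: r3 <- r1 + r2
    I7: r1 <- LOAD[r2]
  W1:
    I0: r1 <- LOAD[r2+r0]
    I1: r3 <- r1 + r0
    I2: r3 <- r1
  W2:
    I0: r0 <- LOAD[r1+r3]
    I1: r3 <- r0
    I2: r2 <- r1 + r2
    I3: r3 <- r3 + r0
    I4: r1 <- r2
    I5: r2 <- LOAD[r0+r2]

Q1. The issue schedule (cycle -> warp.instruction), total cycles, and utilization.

cycle 0: W0.I0
cycle 1: W0.I1
cycle 2: W0.I2
cycle 3: W0.I3
cycle 4: W1.I0
cycle 5: W2.I0
cycle 6: idle
cycle 7: idle
cycle 8: idle
cycle 9: idle
cycle 10: W0.I4
cycle 11: W0.I5
cycle 12: W1.I1
cycle 13: W1.I2
cycle 14: W2.I1
cycle 15: W2.I2
cycle 16: W2.I3
cycle 17: W2.I4
cycle 18: W0.I6
cycle 19: W0.I7
cycle 20: W2.I5

Answer: 21 cycles, utilization 17/21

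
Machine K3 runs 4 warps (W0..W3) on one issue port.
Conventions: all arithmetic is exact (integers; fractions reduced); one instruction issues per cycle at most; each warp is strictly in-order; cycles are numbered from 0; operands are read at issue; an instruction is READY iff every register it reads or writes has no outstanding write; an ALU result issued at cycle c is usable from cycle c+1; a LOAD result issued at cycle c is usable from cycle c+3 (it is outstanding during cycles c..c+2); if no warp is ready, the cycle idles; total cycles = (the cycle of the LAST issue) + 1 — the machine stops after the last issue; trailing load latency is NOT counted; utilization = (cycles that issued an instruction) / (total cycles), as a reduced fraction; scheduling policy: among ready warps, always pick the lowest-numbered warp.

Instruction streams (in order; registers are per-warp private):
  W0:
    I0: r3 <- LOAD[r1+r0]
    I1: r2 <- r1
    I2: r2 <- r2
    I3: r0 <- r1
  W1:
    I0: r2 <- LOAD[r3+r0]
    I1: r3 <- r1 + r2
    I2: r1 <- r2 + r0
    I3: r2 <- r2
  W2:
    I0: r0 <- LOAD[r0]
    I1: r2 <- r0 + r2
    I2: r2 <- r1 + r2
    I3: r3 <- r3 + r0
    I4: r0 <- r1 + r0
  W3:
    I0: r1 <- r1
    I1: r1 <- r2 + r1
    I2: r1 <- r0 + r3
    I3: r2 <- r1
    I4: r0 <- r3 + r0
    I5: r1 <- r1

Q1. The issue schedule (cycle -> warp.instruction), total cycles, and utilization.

cycle 0: W0.I0
cycle 1: W0.I1
cycle 2: W0.I2
cycle 3: W0.I3
cycle 4: W1.I0
cycle 5: W2.I0
cycle 6: W3.I0
cycle 7: W1.I1
cycle 8: W1.I2
cycle 9: W1.I3
cycle 10: W2.I1
cycle 11: W2.I2
cycle 12: W2.I3
cycle 13: W2.I4
cycle 14: W3.I1
cycle 15: W3.I2
cycle 16: W3.I3
cycle 17: W3.I4
cycle 18: W3.I5

Answer: 19 cycles, utilization 1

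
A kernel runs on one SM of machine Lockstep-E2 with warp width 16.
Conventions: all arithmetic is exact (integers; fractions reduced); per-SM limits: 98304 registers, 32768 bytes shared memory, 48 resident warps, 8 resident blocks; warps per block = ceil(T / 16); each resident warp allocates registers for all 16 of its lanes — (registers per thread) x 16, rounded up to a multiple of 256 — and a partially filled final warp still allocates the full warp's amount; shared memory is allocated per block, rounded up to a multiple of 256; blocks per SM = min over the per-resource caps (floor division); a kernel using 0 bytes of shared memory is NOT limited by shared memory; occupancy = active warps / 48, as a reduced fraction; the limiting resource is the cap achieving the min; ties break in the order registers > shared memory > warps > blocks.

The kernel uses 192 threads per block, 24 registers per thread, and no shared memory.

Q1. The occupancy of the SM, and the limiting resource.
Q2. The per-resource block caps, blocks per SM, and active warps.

Answer: occupancy 1, limited by warps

registers: 16 blocks
shared memory: no limit (kernel uses none)
warps: 4 blocks
blocks: 8 blocks

Answer: 4 blocks, 48 active warps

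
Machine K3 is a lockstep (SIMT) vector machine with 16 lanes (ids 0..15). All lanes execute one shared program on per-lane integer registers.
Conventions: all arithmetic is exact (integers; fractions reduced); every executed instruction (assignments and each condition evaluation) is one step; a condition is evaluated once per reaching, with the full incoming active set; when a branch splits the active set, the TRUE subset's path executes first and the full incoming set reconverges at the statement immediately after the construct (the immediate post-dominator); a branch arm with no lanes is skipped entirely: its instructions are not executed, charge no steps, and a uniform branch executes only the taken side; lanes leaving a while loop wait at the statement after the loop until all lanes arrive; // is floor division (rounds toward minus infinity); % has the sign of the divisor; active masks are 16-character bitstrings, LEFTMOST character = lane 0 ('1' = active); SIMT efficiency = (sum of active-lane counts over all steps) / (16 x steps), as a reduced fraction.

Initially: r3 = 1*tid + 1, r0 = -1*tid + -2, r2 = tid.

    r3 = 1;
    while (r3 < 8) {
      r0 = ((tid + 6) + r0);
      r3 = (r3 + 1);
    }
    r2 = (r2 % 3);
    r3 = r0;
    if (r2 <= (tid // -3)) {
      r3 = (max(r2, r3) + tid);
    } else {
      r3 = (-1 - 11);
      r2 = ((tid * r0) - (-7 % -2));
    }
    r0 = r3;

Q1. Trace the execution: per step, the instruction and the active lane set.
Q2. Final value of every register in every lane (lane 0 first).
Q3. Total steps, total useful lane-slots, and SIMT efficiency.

step 0: r3 <- 1                      1111111111111111
step 1: eval (r3 < 8)                1111111111111111
step 2: r0 <- ((tid + 6) + r0)       1111111111111111
step 3: r3 <- (r3 + 1)               1111111111111111
step 4: eval (r3 < 8)                1111111111111111
step 5: r0 <- ((tid + 6) + r0)       1111111111111111
step 6: r3 <- (r3 + 1)               1111111111111111
step 7: eval (r3 < 8)                1111111111111111
step 8: r0 <- ((tid + 6) + r0)       1111111111111111
step 9: r3 <- (r3 + 1)               1111111111111111
step 10: eval (r3 < 8)                1111111111111111
step 11: r0 <- ((tid + 6) + r0)       1111111111111111
step 12: r3 <- (r3 + 1)               1111111111111111
step 13: eval (r3 < 8)                1111111111111111
step 14: r0 <- ((tid + 6) + r0)       1111111111111111
step 15: r3 <- (r3 + 1)               1111111111111111
step 16: eval (r3 < 8)                1111111111111111
step 17: r0 <- ((tid + 6) + r0)       1111111111111111
step 18: r3 <- (r3 + 1)               1111111111111111
step 19: eval (r3 < 8)                1111111111111111
step 20: r0 <- ((tid + 6) + r0)       1111111111111111
step 21: r3 <- (r3 + 1)               1111111111111111
step 22: eval (r3 < 8)                1111111111111111
step 23: r2 <- (r2 % 3)               1111111111111111
step 24: r3 <- r0                     1111111111111111
step 25: eval (r2 <= (tid // -3))     1111111111111111
step 26: r3 <- (max(r2, r3) + tid)    1000000000000000
step 27: r3 <- (-1 - 11)              0111111111111111
step 28: r2 <- ((tid * r0) - (-7 % -2)) 0111111111111111
step 29: r0 <- r3                     1111111111111111

Answer: 30 steps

r3: 40,-12,-12,-12,-12,-12,-12,-12,-12,-12,-12,-12,-12,-12,-12,-12
r0: 40,-12,-12,-12,-12,-12,-12,-12,-12,-12,-12,-12,-12,-12,-12,-12
r2: 0,47,105,175,257,351,457,575,705,847,1001,1167,1345,1535,1737,1951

steps = 30; useful = 463; efficiency = 463/480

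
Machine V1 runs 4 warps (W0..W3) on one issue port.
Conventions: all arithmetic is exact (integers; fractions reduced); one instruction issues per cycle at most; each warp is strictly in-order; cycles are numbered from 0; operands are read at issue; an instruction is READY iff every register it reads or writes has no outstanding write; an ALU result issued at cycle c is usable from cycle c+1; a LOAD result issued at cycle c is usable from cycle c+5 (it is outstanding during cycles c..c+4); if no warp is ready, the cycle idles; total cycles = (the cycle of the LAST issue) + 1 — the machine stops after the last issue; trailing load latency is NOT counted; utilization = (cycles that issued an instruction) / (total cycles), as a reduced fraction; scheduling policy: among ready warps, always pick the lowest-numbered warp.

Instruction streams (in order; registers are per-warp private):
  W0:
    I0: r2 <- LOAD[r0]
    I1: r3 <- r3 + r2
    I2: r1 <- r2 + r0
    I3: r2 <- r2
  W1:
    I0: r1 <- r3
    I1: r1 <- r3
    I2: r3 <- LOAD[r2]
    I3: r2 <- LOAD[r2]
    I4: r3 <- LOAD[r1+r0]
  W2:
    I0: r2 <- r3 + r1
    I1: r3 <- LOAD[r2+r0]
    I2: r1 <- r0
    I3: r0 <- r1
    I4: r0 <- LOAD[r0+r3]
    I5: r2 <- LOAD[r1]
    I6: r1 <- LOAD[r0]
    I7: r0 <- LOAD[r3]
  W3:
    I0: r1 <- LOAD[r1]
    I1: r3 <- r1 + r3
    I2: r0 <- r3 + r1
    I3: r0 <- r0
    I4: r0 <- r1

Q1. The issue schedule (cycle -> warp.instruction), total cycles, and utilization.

cycle 0: W0.I0
cycle 1: W1.I0
cycle 2: W1.I1
cycle 3: W1.I2
cycle 4: W1.I3
cycle 5: W0.I1
cycle 6: W0.I2
cycle 7: W0.I3
cycle 8: W1.I4
cycle 9: W2.I0
cycle 10: W2.I1
cycle 11: W2.I2
cycle 12: W2.I3
cycle 13: W3.I0
cycle 14: idle
cycle 15: W2.I4
cycle 16: W2.I5
cycle 17: idle
cycle 18: W3.I1
cycle 19: W3.I2
cycle 20: W2.I6
cycle 21: W2.I7
cycle 22: W3.I3
cycle 23: W3.I4

Answer: 24 cycles, utilization 11/12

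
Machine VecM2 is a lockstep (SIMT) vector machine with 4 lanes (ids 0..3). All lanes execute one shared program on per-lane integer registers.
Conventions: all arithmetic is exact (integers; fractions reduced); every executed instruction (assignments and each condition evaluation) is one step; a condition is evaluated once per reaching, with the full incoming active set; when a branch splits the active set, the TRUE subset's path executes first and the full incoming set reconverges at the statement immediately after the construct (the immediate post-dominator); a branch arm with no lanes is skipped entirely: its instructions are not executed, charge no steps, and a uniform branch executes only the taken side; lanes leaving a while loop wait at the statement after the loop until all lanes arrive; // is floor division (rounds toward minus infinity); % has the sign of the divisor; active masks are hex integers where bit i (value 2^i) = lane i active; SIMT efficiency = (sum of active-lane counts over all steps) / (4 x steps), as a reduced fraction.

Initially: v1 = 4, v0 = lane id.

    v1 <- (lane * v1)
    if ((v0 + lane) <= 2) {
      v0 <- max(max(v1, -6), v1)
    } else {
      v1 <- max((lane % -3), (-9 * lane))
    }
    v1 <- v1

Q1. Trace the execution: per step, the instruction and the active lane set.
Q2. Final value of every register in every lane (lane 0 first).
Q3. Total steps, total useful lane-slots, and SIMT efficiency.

step 0: v1 <- (lane * v1)            0xf
step 1: eval ((v0 + lane) <= 2)      0xf
step 2: v0 <- max(max(v1, -6), v1)   0x3
step 3: v1 <- max((lane % -3), (-9 * lane)) 0xc
step 4: v1 <- v1                     0xf

Answer: 5 steps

v1: 0,4,-1,0
v0: 0,4,2,3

steps = 5; useful = 16; efficiency = 16/20 = 4/5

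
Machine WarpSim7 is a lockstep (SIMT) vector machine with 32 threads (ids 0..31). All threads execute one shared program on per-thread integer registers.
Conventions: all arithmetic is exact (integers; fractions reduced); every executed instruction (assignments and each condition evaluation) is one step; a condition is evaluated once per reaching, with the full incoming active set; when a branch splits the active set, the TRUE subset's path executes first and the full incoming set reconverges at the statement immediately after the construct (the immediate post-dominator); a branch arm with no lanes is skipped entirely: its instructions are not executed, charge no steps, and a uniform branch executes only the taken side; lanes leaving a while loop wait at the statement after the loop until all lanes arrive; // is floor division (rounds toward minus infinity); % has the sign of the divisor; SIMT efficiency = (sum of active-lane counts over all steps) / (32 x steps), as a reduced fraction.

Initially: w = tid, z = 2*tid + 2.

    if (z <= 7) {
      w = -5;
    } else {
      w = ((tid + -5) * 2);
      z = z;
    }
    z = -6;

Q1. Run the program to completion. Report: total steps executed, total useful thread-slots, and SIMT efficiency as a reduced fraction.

Answer: 5 steps, 125 useful, 25/32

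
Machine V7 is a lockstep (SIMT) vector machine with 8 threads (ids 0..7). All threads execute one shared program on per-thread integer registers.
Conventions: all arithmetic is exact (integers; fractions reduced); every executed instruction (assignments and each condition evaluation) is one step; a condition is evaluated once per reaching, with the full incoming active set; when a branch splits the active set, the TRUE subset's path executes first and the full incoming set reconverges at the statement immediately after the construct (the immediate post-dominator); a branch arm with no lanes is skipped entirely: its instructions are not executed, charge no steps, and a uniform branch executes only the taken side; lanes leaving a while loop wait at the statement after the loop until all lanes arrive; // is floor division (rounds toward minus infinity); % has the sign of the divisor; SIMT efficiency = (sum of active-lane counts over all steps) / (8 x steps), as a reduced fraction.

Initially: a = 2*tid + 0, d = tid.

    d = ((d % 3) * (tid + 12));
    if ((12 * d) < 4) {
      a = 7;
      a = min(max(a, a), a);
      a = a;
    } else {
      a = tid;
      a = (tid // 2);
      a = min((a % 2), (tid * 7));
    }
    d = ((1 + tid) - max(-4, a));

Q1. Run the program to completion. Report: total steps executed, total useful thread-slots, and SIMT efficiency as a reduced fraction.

Answer: 9 steps, 48 useful, 2/3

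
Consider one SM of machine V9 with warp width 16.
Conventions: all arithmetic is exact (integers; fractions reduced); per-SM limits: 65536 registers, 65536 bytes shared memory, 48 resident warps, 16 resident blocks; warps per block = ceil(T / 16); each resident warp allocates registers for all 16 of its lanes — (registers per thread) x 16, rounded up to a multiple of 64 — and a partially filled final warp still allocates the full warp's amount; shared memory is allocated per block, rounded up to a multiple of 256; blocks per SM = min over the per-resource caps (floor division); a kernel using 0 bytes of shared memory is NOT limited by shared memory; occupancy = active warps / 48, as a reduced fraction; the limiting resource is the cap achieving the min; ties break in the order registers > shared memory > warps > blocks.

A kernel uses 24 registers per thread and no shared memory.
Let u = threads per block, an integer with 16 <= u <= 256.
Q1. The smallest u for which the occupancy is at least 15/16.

Answer: u = 33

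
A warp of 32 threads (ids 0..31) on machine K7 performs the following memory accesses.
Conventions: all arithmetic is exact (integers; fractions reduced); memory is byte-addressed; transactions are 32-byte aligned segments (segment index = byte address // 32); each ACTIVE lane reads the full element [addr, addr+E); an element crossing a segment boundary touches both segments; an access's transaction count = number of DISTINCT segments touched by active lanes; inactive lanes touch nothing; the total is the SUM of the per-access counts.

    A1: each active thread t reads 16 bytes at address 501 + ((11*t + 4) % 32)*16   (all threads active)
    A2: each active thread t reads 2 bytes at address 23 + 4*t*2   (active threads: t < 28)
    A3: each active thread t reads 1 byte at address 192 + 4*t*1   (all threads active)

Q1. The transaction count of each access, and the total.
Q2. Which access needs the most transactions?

A1: 17 transactions
A2: 8 transactions
A3: 4 transactions

Answer: 17,8,4; total 29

Answer: A1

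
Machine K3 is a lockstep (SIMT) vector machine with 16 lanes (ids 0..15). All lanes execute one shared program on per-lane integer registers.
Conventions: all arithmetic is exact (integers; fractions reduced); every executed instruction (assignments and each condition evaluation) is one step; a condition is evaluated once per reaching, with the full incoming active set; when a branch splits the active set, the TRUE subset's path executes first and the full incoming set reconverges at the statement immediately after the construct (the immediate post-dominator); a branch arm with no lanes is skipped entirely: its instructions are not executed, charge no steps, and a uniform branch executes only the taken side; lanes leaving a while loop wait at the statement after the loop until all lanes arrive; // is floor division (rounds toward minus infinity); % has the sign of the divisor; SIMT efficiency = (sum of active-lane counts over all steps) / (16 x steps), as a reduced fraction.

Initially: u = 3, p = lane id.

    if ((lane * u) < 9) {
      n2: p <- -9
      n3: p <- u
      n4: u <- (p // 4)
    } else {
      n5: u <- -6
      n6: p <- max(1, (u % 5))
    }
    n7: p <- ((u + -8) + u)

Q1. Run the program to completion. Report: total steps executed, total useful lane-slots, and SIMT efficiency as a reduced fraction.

Answer: 7 steps, 67 useful, 67/112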